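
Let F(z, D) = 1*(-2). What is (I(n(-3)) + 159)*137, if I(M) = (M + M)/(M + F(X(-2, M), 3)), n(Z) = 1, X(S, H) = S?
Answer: 21509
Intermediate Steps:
F(z, D) = -2
I(M) = 2*M/(-2 + M) (I(M) = (M + M)/(M - 2) = (2*M)/(-2 + M) = 2*M/(-2 + M))
(I(n(-3)) + 159)*137 = (2*1/(-2 + 1) + 159)*137 = (2*1/(-1) + 159)*137 = (2*1*(-1) + 159)*137 = (-2 + 159)*137 = 157*137 = 21509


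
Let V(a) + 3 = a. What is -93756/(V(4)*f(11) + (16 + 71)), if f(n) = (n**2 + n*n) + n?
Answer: -23439/85 ≈ -275.75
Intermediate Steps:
f(n) = n + 2*n**2 (f(n) = (n**2 + n**2) + n = 2*n**2 + n = n + 2*n**2)
V(a) = -3 + a
-93756/(V(4)*f(11) + (16 + 71)) = -93756/((-3 + 4)*(11*(1 + 2*11)) + (16 + 71)) = -93756/(1*(11*(1 + 22)) + 87) = -93756/(1*(11*23) + 87) = -93756/(1*253 + 87) = -93756/(253 + 87) = -93756/340 = -93756*1/340 = -23439/85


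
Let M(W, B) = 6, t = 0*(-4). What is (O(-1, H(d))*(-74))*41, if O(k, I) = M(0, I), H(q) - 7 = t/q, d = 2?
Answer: -18204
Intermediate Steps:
t = 0
H(q) = 7 (H(q) = 7 + 0/q = 7 + 0 = 7)
O(k, I) = 6
(O(-1, H(d))*(-74))*41 = (6*(-74))*41 = -444*41 = -18204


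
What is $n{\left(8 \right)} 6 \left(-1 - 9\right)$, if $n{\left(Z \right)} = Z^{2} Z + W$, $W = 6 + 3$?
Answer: $-31260$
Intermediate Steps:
$W = 9$
$n{\left(Z \right)} = 9 + Z^{3}$ ($n{\left(Z \right)} = Z^{2} Z + 9 = Z^{3} + 9 = 9 + Z^{3}$)
$n{\left(8 \right)} 6 \left(-1 - 9\right) = \left(9 + 8^{3}\right) 6 \left(-1 - 9\right) = \left(9 + 512\right) 6 \left(-10\right) = 521 \left(-60\right) = -31260$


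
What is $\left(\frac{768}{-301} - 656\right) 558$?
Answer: $- \frac{110608992}{301} \approx -3.6747 \cdot 10^{5}$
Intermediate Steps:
$\left(\frac{768}{-301} - 656\right) 558 = \left(768 \left(- \frac{1}{301}\right) - 656\right) 558 = \left(- \frac{768}{301} - 656\right) 558 = \left(- \frac{198224}{301}\right) 558 = - \frac{110608992}{301}$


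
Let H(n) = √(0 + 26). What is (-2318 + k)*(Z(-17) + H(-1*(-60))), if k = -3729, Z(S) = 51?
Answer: -308397 - 6047*√26 ≈ -3.3923e+5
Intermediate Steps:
H(n) = √26
(-2318 + k)*(Z(-17) + H(-1*(-60))) = (-2318 - 3729)*(51 + √26) = -6047*(51 + √26) = -308397 - 6047*√26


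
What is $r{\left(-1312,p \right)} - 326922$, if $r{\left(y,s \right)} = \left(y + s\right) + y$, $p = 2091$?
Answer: $-327455$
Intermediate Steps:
$r{\left(y,s \right)} = s + 2 y$ ($r{\left(y,s \right)} = \left(s + y\right) + y = s + 2 y$)
$r{\left(-1312,p \right)} - 326922 = \left(2091 + 2 \left(-1312\right)\right) - 326922 = \left(2091 - 2624\right) - 326922 = -533 - 326922 = -327455$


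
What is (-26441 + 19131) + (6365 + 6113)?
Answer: 5168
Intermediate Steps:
(-26441 + 19131) + (6365 + 6113) = -7310 + 12478 = 5168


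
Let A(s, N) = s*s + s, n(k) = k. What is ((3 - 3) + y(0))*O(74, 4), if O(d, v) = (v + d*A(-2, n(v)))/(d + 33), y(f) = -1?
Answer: -152/107 ≈ -1.4206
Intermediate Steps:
A(s, N) = s + s² (A(s, N) = s² + s = s + s²)
O(d, v) = (v + 2*d)/(33 + d) (O(d, v) = (v + d*(-2*(1 - 2)))/(d + 33) = (v + d*(-2*(-1)))/(33 + d) = (v + d*2)/(33 + d) = (v + 2*d)/(33 + d))
((3 - 3) + y(0))*O(74, 4) = ((3 - 3) - 1)*((4 + 2*74)/(33 + 74)) = (0 - 1)*((4 + 148)/107) = -152/107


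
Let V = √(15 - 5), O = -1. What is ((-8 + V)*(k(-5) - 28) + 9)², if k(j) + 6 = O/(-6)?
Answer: 1613887/18 - 170317*√10/9 ≈ 29817.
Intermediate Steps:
V = √10 ≈ 3.1623
k(j) = -35/6 (k(j) = -6 - 1/(-6) = -6 - 1*(-⅙) = -6 + ⅙ = -35/6)
((-8 + V)*(k(-5) - 28) + 9)² = ((-8 + √10)*(-35/6 - 28) + 9)² = ((-8 + √10)*(-203/6) + 9)² = ((812/3 - 203*√10/6) + 9)² = (839/3 - 203*√10/6)²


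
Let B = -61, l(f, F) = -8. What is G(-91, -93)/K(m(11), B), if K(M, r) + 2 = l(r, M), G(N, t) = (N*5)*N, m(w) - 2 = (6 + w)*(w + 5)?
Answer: -8281/2 ≈ -4140.5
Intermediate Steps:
m(w) = 2 + (5 + w)*(6 + w) (m(w) = 2 + (6 + w)*(w + 5) = 2 + (6 + w)*(5 + w) = 2 + (5 + w)*(6 + w))
G(N, t) = 5*N² (G(N, t) = (5*N)*N = 5*N²)
K(M, r) = -10 (K(M, r) = -2 - 8 = -10)
G(-91, -93)/K(m(11), B) = (5*(-91)²)/(-10) = (5*8281)*(-⅒) = 41405*(-⅒) = -8281/2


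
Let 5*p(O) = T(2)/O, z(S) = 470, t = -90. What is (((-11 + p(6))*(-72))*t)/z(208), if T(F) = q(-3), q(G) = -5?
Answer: -7236/47 ≈ -153.96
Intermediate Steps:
T(F) = -5
p(O) = -1/O (p(O) = (-5/O)/5 = -1/O)
(((-11 + p(6))*(-72))*t)/z(208) = (((-11 - 1/6)*(-72))*(-90))/470 = (((-11 - 1*⅙)*(-72))*(-90))*(1/470) = (((-11 - ⅙)*(-72))*(-90))*(1/470) = (-67/6*(-72)*(-90))*(1/470) = (804*(-90))*(1/470) = -72360*1/470 = -7236/47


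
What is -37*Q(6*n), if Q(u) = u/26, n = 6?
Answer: -666/13 ≈ -51.231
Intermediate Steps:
Q(u) = u/26 (Q(u) = u*(1/26) = u/26)
-37*Q(6*n) = -37*6*6/26 = -37*36/26 = -37*18/13 = -666/13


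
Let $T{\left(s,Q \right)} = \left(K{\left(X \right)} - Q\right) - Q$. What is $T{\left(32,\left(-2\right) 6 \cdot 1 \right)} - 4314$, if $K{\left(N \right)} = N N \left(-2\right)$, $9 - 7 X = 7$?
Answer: $- \frac{210218}{49} \approx -4290.2$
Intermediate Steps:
$X = \frac{2}{7}$ ($X = \frac{9}{7} - 1 = \frac{2}{7} \approx 0.28571$)
$K{\left(N \right)} = - 2 N^{2}$ ($K{\left(N \right)} = N^{2} \left(-2\right) = - 2 N^{2}$)
$T{\left(s,Q \right)} = - \frac{8}{49} - 2 Q$ ($T{\left(s,Q \right)} = \left(- 2 \left(\frac{2}{7}\right)^{2} - Q\right) - Q = \left(\left(-2\right) \frac{4}{49} - Q\right) - Q = \left(- \frac{8}{49} - Q\right) - Q = - \frac{8}{49} - 2 Q$)
$T{\left(32,\left(-2\right) 6 \cdot 1 \right)} - 4314 = \left(- \frac{8}{49} - 2 \left(-2\right) 6 \cdot 1\right) - 4314 = \left(- \frac{8}{49} - 2 \left(\left(-12\right) 1\right)\right) - 4314 = \left(- \frac{8}{49} - -24\right) - 4314 = \left(- \frac{8}{49} + 24\right) - 4314 = \frac{1168}{49} - 4314 = - \frac{210218}{49}$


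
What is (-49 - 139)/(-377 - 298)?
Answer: 188/675 ≈ 0.27852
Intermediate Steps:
(-49 - 139)/(-377 - 298) = -188/(-675) = -188*(-1/675) = 188/675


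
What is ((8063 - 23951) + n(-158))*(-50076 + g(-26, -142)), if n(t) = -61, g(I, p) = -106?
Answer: 800352718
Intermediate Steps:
((8063 - 23951) + n(-158))*(-50076 + g(-26, -142)) = ((8063 - 23951) - 61)*(-50076 - 106) = (-15888 - 61)*(-50182) = -15949*(-50182) = 800352718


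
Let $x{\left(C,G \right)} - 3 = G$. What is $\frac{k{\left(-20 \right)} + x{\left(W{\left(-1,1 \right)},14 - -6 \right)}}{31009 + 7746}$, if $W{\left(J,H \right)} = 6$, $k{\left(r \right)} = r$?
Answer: $\frac{3}{38755} \approx 7.7409 \cdot 10^{-5}$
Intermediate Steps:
$x{\left(C,G \right)} = 3 + G$
$\frac{k{\left(-20 \right)} + x{\left(W{\left(-1,1 \right)},14 - -6 \right)}}{31009 + 7746} = \frac{-20 + \left(3 + \left(14 - -6\right)\right)}{31009 + 7746} = \frac{-20 + \left(3 + \left(14 + 6\right)\right)}{38755} = \left(-20 + \left(3 + 20\right)\right) \frac{1}{38755} = \left(-20 + 23\right) \frac{1}{38755} = 3 \cdot \frac{1}{38755} = \frac{3}{38755}$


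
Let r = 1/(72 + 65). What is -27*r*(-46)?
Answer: 1242/137 ≈ 9.0657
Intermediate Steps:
r = 1/137 ≈ 0.0072993
-27*r*(-46) = -27*1/137*(-46) = -27/137*(-46) = 1242/137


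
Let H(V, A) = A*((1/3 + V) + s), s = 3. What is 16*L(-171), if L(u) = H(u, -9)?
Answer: 24144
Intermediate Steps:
H(V, A) = A*(10/3 + V) (H(V, A) = A*((1/3 + V) + 3) = A*((⅓ + V) + 3) = A*(10/3 + V))
L(u) = -30 - 9*u (L(u) = (⅓)*(-9)*(10 + 3*u) = -30 - 9*u)
16*L(-171) = 16*(-30 - 9*(-171)) = 16*(-30 + 1539) = 16*1509 = 24144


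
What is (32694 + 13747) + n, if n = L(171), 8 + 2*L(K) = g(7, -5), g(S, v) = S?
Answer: 92881/2 ≈ 46441.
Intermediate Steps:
L(K) = -1/2 (L(K) = -4 + (1/2)*7 = -4 + 7/2 = -1/2)
n = -1/2 ≈ -0.50000
(32694 + 13747) + n = (32694 + 13747) - 1/2 = 46441 - 1/2 = 92881/2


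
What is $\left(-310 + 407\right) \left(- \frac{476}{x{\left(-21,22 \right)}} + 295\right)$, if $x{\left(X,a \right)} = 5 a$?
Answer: $\frac{1550739}{55} \approx 28195.0$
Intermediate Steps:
$\left(-310 + 407\right) \left(- \frac{476}{x{\left(-21,22 \right)}} + 295\right) = \left(-310 + 407\right) \left(- \frac{476}{5 \cdot 22} + 295\right) = 97 \left(- \frac{476}{110} + 295\right) = 97 \left(\left(-476\right) \frac{1}{110} + 295\right) = 97 \left(- \frac{238}{55} + 295\right) = 97 \cdot \frac{15987}{55} = \frac{1550739}{55}$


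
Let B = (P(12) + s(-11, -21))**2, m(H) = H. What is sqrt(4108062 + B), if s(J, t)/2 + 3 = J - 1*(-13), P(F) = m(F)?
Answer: sqrt(4108162) ≈ 2026.9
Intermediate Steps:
P(F) = F
s(J, t) = 20 + 2*J (s(J, t) = -6 + 2*(J - 1*(-13)) = -6 + 2*(J + 13) = -6 + 2*(13 + J) = -6 + (26 + 2*J) = 20 + 2*J)
B = 100 (B = (12 + (20 + 2*(-11)))**2 = (12 + (20 - 22))**2 = (12 - 2)**2 = 10**2 = 100)
sqrt(4108062 + B) = sqrt(4108062 + 100) = sqrt(4108162)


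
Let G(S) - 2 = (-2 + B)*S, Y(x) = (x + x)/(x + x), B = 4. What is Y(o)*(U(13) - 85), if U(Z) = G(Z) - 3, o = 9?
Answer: -60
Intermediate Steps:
Y(x) = 1 (Y(x) = (2*x)/((2*x)) = (2*x)*(1/(2*x)) = 1)
G(S) = 2 + 2*S (G(S) = 2 + (-2 + 4)*S = 2 + 2*S)
U(Z) = -1 + 2*Z (U(Z) = (2 + 2*Z) - 3 = -1 + 2*Z)
Y(o)*(U(13) - 85) = 1*((-1 + 2*13) - 85) = 1*((-1 + 26) - 85) = 1*(25 - 85) = 1*(-60) = -60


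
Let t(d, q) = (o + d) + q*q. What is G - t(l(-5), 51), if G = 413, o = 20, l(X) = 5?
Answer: -2213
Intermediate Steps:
t(d, q) = 20 + d + q² (t(d, q) = (20 + d) + q*q = (20 + d) + q² = 20 + d + q²)
G - t(l(-5), 51) = 413 - (20 + 5 + 51²) = 413 - (20 + 5 + 2601) = 413 - 1*2626 = 413 - 2626 = -2213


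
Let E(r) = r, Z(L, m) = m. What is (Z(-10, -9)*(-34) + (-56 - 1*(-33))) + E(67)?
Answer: 350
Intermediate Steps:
(Z(-10, -9)*(-34) + (-56 - 1*(-33))) + E(67) = (-9*(-34) + (-56 - 1*(-33))) + 67 = (306 + (-56 + 33)) + 67 = (306 - 23) + 67 = 283 + 67 = 350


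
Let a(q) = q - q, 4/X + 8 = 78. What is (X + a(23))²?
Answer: 4/1225 ≈ 0.0032653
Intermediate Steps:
X = 2/35 (X = 4/(-8 + 78) = 4/70 = 4*(1/70) = 2/35 ≈ 0.057143)
a(q) = 0
(X + a(23))² = (2/35 + 0)² = (2/35)² = 4/1225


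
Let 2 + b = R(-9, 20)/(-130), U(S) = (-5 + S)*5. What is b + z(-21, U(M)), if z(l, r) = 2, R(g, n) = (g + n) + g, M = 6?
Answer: -1/65 ≈ -0.015385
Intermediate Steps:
R(g, n) = n + 2*g
U(S) = -25 + 5*S
b = -131/65 (b = -2 + (20 + 2*(-9))/(-130) = -2 + (20 - 18)*(-1/130) = -2 + 2*(-1/130) = -2 - 1/65 = -131/65 ≈ -2.0154)
b + z(-21, U(M)) = -131/65 + 2 = -1/65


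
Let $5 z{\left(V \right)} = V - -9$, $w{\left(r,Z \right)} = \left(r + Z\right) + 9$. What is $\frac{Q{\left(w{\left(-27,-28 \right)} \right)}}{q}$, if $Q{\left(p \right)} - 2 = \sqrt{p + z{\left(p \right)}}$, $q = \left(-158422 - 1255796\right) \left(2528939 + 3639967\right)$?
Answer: $- \frac{1}{4362088952754} - \frac{i \sqrt{1335}}{43620889527540} \approx -2.2925 \cdot 10^{-13} - 8.3762 \cdot 10^{-13} i$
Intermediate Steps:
$w{\left(r,Z \right)} = 9 + Z + r$ ($w{\left(r,Z \right)} = \left(Z + r\right) + 9 = 9 + Z + r$)
$z{\left(V \right)} = \frac{9}{5} + \frac{V}{5}$ ($z{\left(V \right)} = \frac{V - -9}{5} = \frac{V + 9}{5} = \frac{9 + V}{5} = \frac{9}{5} + \frac{V}{5}$)
$q = -8724177905508$ ($q = \left(-1414218\right) 6168906 = -8724177905508$)
$Q{\left(p \right)} = 2 + \sqrt{\frac{9}{5} + \frac{6 p}{5}}$ ($Q{\left(p \right)} = 2 + \sqrt{p + \left(\frac{9}{5} + \frac{p}{5}\right)} = 2 + \sqrt{\frac{9}{5} + \frac{6 p}{5}}$)
$\frac{Q{\left(w{\left(-27,-28 \right)} \right)}}{q} = \frac{2 + \frac{\sqrt{45 + 30 \left(9 - 28 - 27\right)}}{5}}{-8724177905508} = \left(2 + \frac{\sqrt{45 + 30 \left(-46\right)}}{5}\right) \left(- \frac{1}{8724177905508}\right) = \left(2 + \frac{\sqrt{45 - 1380}}{5}\right) \left(- \frac{1}{8724177905508}\right) = \left(2 + \frac{\sqrt{-1335}}{5}\right) \left(- \frac{1}{8724177905508}\right) = \left(2 + \frac{i \sqrt{1335}}{5}\right) \left(- \frac{1}{8724177905508}\right) = - \frac{1}{4362088952754} - \frac{i \sqrt{1335}}{43620889527540}$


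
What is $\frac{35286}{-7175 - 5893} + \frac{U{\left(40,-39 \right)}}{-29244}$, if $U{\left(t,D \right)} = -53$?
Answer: $- \frac{28644755}{10615572} \approx -2.6984$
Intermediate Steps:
$\frac{35286}{-7175 - 5893} + \frac{U{\left(40,-39 \right)}}{-29244} = \frac{35286}{-7175 - 5893} - \frac{53}{-29244} = \frac{35286}{-13068} - - \frac{53}{29244} = 35286 \left(- \frac{1}{13068}\right) + \frac{53}{29244} = - \frac{5881}{2178} + \frac{53}{29244} = - \frac{28644755}{10615572}$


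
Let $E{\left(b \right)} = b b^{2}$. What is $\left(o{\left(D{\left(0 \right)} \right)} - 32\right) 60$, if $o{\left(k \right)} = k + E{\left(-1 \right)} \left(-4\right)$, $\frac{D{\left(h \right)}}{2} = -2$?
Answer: $-1920$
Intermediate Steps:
$E{\left(b \right)} = b^{3}$
$D{\left(h \right)} = -4$ ($D{\left(h \right)} = 2 \left(-2\right) = -4$)
$o{\left(k \right)} = 4 + k$ ($o{\left(k \right)} = k + \left(-1\right)^{3} \left(-4\right) = k - -4 = k + 4 = 4 + k$)
$\left(o{\left(D{\left(0 \right)} \right)} - 32\right) 60 = \left(\left(4 - 4\right) - 32\right) 60 = \left(0 - 32\right) 60 = \left(-32\right) 60 = -1920$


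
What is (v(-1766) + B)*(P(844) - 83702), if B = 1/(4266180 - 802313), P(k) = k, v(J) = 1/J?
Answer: 143431382329/3058594561 ≈ 46.895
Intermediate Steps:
B = 1/3463867 ≈ 2.8869e-7
(v(-1766) + B)*(P(844) - 83702) = (1/(-1766) + 1/3463867)*(844 - 83702) = (-1/1766 + 1/3463867)*(-82858) = -3462101/6117189122*(-82858) = 143431382329/3058594561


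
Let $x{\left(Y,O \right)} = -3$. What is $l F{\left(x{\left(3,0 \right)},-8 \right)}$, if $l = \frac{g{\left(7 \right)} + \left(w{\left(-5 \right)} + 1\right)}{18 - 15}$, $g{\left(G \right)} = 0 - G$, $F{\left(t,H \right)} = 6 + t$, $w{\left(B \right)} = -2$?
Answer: $-8$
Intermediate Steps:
$g{\left(G \right)} = - G$
$l = - \frac{8}{3}$ ($l = \frac{\left(-1\right) 7 + \left(-2 + 1\right)}{18 - 15} = \frac{-7 - 1}{3} = \left(-8\right) \frac{1}{3} = - \frac{8}{3} \approx -2.6667$)
$l F{\left(x{\left(3,0 \right)},-8 \right)} = - \frac{8 \left(6 - 3\right)}{3} = \left(- \frac{8}{3}\right) 3 = -8$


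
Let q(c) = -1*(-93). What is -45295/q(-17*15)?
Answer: -45295/93 ≈ -487.04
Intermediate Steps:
q(c) = 93
-45295/q(-17*15) = -45295/93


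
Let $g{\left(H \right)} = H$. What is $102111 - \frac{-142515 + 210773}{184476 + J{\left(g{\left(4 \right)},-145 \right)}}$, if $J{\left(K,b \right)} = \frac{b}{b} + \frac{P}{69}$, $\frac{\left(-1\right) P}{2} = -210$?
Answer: $\frac{433266737387}{4243111} \approx 1.0211 \cdot 10^{5}$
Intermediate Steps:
$P = 420$ ($P = \left(-2\right) \left(-210\right) = 420$)
$J{\left(K,b \right)} = \frac{163}{23}$ ($J{\left(K,b \right)} = \frac{b}{b} + \frac{420}{69} = 1 + 420 \cdot \frac{1}{69} = 1 + \frac{140}{23} = \frac{163}{23}$)
$102111 - \frac{-142515 + 210773}{184476 + J{\left(g{\left(4 \right)},-145 \right)}} = 102111 - \frac{-142515 + 210773}{184476 + \frac{163}{23}} = 102111 - \frac{68258}{\frac{4243111}{23}} = 102111 - 68258 \cdot \frac{23}{4243111} = 102111 - \frac{1569934}{4243111} = \frac{433266737387}{4243111}$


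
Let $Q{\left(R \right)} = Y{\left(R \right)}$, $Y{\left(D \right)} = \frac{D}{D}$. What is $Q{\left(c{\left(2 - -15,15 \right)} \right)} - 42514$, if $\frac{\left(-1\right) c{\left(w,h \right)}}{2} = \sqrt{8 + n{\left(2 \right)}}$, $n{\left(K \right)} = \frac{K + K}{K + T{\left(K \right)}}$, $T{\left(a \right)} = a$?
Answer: $-42513$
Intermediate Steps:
$n{\left(K \right)} = 1$ ($n{\left(K \right)} = \frac{K + K}{K + K} = \frac{2 K}{2 K} = 2 K \frac{1}{2 K} = 1$)
$Y{\left(D \right)} = 1$
$c{\left(w,h \right)} = -6$ ($c{\left(w,h \right)} = - 2 \sqrt{8 + 1} = - 2 \sqrt{9} = \left(-2\right) 3 = -6$)
$Q{\left(R \right)} = 1$
$Q{\left(c{\left(2 - -15,15 \right)} \right)} - 42514 = 1 - 42514 = -42513$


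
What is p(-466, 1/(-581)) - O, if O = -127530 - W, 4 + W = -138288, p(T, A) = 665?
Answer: -10097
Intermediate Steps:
W = -138292 (W = -4 - 138288 = -138292)
O = 10762 (O = -127530 - 1*(-138292) = -127530 + 138292 = 10762)
p(-466, 1/(-581)) - O = 665 - 1*10762 = 665 - 10762 = -10097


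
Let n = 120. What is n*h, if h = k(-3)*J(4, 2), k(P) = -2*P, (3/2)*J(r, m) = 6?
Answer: 2880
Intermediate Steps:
J(r, m) = 4 (J(r, m) = (⅔)*6 = 4)
h = 24 (h = -2*(-3)*4 = 6*4 = 24)
n*h = 120*24 = 2880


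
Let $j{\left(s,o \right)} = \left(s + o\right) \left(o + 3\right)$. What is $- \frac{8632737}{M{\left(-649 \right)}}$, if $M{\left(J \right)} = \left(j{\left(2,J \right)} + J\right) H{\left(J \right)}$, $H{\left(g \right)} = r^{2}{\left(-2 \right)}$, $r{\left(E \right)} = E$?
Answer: $- \frac{8632737}{1669252} \approx -5.1716$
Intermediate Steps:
$H{\left(g \right)} = 4$ ($H{\left(g \right)} = \left(-2\right)^{2} = 4$)
$j{\left(s,o \right)} = \left(3 + o\right) \left(o + s\right)$ ($j{\left(s,o \right)} = \left(o + s\right) \left(3 + o\right) = \left(3 + o\right) \left(o + s\right)$)
$M{\left(J \right)} = 24 + 4 J^{2} + 24 J$ ($M{\left(J \right)} = \left(\left(J^{2} + 3 J + 3 \cdot 2 + J 2\right) + J\right) 4 = \left(\left(J^{2} + 3 J + 6 + 2 J\right) + J\right) 4 = \left(\left(6 + J^{2} + 5 J\right) + J\right) 4 = \left(6 + J^{2} + 6 J\right) 4 = 24 + 4 J^{2} + 24 J$)
$- \frac{8632737}{M{\left(-649 \right)}} = - \frac{8632737}{24 + 4 \left(-649\right)^{2} + 24 \left(-649\right)} = - \frac{8632737}{24 + 4 \cdot 421201 - 15576} = - \frac{8632737}{24 + 1684804 - 15576} = - \frac{8632737}{1669252}$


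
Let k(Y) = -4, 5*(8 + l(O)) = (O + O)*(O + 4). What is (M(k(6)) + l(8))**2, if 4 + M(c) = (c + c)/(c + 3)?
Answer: 29584/25 ≈ 1183.4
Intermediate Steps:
l(O) = -8 + 2*O*(4 + O)/5 (l(O) = -8 + ((O + O)*(O + 4))/5 = -8 + ((2*O)*(4 + O))/5 = -8 + (2*O*(4 + O))/5 = -8 + 2*O*(4 + O)/5)
M(c) = -4 + 2*c/(3 + c) (M(c) = -4 + (c + c)/(c + 3) = -4 + (2*c)/(3 + c) = -4 + 2*c/(3 + c))
(M(k(6)) + l(8))**2 = (2*(-6 - 1*(-4))/(3 - 4) + (-8 + (2/5)*8**2 + (8/5)*8))**2 = (2*(-6 + 4)/(-1) + (-8 + (2/5)*64 + 64/5))**2 = (2*(-1)*(-2) + (-8 + 128/5 + 64/5))**2 = (4 + 152/5)**2 = (172/5)**2 = 29584/25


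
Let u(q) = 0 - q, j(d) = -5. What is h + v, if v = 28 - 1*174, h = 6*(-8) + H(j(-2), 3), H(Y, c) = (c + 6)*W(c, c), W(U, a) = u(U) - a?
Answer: -248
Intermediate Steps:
u(q) = -q
W(U, a) = -U - a
H(Y, c) = -2*c*(6 + c) (H(Y, c) = (c + 6)*(-c - c) = (6 + c)*(-2*c) = -2*c*(6 + c))
h = -102 (h = 6*(-8) - 2*3*(6 + 3) = -48 - 2*3*9 = -48 - 54 = -102)
v = -146 (v = 28 - 174 = -146)
h + v = -102 - 146 = -248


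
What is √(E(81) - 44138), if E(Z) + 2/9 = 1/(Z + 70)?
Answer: I*√9057559085/453 ≈ 210.09*I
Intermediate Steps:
E(Z) = -2/9 + 1/(70 + Z) (E(Z) = -2/9 + 1/(Z + 70) = -2/9 + 1/(70 + Z))
√(E(81) - 44138) = √((-131 - 2*81)/(9*(70 + 81)) - 44138) = √((⅑)*(-131 - 162)/151 - 44138) = √((⅑)*(1/151)*(-293) - 44138) = √(-293/1359 - 44138) = √(-59983835/1359) = I*√9057559085/453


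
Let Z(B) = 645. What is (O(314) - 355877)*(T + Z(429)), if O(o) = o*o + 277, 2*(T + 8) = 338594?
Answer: -43673717736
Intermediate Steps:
T = 169289 (T = -8 + (½)*338594 = -8 + 169297 = 169289)
O(o) = 277 + o² (O(o) = o² + 277 = 277 + o²)
(O(314) - 355877)*(T + Z(429)) = ((277 + 314²) - 355877)*(169289 + 645) = ((277 + 98596) - 355877)*169934 = (98873 - 355877)*169934 = -257004*169934 = -43673717736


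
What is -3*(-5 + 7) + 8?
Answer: 2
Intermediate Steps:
-3*(-5 + 7) + 8 = -3*2 + 8 = -6 + 8 = 2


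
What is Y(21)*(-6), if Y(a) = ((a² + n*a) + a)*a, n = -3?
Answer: -50274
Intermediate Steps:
Y(a) = a*(a² - 2*a) (Y(a) = ((a² - 3*a) + a)*a = (a² - 2*a)*a = a*(a² - 2*a))
Y(21)*(-6) = (21²*(-2 + 21))*(-6) = (441*19)*(-6) = 8379*(-6) = -50274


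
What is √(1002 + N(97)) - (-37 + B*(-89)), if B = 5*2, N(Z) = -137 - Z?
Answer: 927 + 16*√3 ≈ 954.71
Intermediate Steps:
B = 10
√(1002 + N(97)) - (-37 + B*(-89)) = √(1002 + (-137 - 1*97)) - (-37 + 10*(-89)) = √(1002 + (-137 - 97)) - (-37 - 890) = √(1002 - 234) - 1*(-927) = √768 + 927 = 16*√3 + 927 = 927 + 16*√3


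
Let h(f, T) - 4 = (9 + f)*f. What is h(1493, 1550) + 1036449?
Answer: 3278939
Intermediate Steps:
h(f, T) = 4 + f*(9 + f) (h(f, T) = 4 + (9 + f)*f = 4 + f*(9 + f))
h(1493, 1550) + 1036449 = (4 + 1493**2 + 9*1493) + 1036449 = (4 + 2229049 + 13437) + 1036449 = 2242490 + 1036449 = 3278939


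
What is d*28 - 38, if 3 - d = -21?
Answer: 634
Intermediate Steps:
d = 24 (d = 3 - 1*(-21) = 3 + 21 = 24)
d*28 - 38 = 24*28 - 38 = 672 - 38 = 634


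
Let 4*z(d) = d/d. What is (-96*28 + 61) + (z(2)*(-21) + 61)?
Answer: -10285/4 ≈ -2571.3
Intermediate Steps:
z(d) = 1/4 (z(d) = (d/d)/4 = (1/4)*1 = 1/4)
(-96*28 + 61) + (z(2)*(-21) + 61) = (-96*28 + 61) + ((1/4)*(-21) + 61) = (-2688 + 61) + (-21/4 + 61) = -2627 + 223/4 = -10285/4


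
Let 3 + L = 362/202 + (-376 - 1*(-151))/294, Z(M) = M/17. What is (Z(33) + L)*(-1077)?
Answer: 5808261/168266 ≈ 34.518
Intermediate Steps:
Z(M) = M/17 (Z(M) = M*(1/17) = M/17)
L = -19531/9898 (L = -3 + (362/202 + (-376 - 1*(-151))/294) = -3 + (362*(1/202) + (-376 + 151)*(1/294)) = -3 + (181/101 - 225*1/294) = -3 + (181/101 - 75/98) = -3 + 10163/9898 = -19531/9898 ≈ -1.9732)
(Z(33) + L)*(-1077) = ((1/17)*33 - 19531/9898)*(-1077) = (33/17 - 19531/9898)*(-1077) = -5393/168266*(-1077) = 5808261/168266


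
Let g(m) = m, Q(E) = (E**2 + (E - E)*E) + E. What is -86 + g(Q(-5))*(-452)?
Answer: -9126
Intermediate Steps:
Q(E) = E + E**2 (Q(E) = (E**2 + 0*E) + E = (E**2 + 0) + E = E**2 + E = E + E**2)
-86 + g(Q(-5))*(-452) = -86 - 5*(1 - 5)*(-452) = -86 - 5*(-4)*(-452) = -86 + 20*(-452) = -86 - 9040 = -9126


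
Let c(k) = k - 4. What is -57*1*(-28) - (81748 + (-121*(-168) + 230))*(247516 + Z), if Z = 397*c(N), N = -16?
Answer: -24510060660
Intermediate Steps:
c(k) = -4 + k
Z = -7940 (Z = 397*(-4 - 16) = 397*(-20) = -7940)
-57*1*(-28) - (81748 + (-121*(-168) + 230))*(247516 + Z) = -57*1*(-28) - (81748 + (-121*(-168) + 230))*(247516 - 7940) = -57*(-28) - (81748 + (20328 + 230))*239576 = 1596 - (81748 + 20558)*239576 = 1596 - 102306*239576 = 1596 - 1*24510062256 = 1596 - 24510062256 = -24510060660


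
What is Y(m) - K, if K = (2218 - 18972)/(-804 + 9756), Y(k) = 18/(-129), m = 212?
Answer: 333355/192468 ≈ 1.7320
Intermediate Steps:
Y(k) = -6/43 (Y(k) = 18*(-1/129) = -6/43)
K = -8377/4476 (K = -16754/8952 = -16754*1/8952 = -8377/4476 ≈ -1.8715)
Y(m) - K = -6/43 - 1*(-8377/4476) = -6/43 + 8377/4476 = 333355/192468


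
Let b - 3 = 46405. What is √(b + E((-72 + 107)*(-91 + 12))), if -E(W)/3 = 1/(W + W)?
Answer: √1419198423790/5530 ≈ 215.43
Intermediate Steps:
b = 46408 (b = 3 + 46405 = 46408)
E(W) = -3/(2*W) (E(W) = -3/(W + W) = -3*1/(2*W) = -3/(2*W))
√(b + E((-72 + 107)*(-91 + 12))) = √(46408 - 3*1/((-91 + 12)*(-72 + 107))/2) = √(46408 - 3/(2*(35*(-79)))) = √(46408 - 3/2/(-2765)) = √(46408 - 3/2*(-1/2765)) = √(46408 + 3/5530) = √(256636243/5530) = √1419198423790/5530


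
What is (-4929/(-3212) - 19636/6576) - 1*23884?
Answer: -7882987199/330033 ≈ -23885.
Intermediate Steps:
(-4929/(-3212) - 19636/6576) - 1*23884 = (-4929*(-1/3212) - 19636*1/6576) - 23884 = (4929/3212 - 4909/1644) - 23884 = -479027/330033 - 23884 = -7882987199/330033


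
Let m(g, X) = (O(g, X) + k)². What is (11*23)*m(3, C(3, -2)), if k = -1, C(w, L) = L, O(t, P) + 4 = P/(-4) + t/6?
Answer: 4048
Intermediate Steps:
O(t, P) = -4 - P/4 + t/6 (O(t, P) = -4 + (P/(-4) + t/6) = -4 + (P*(-¼) + t*(⅙)) = -4 + (-P/4 + t/6) = -4 - P/4 + t/6)
m(g, X) = (-5 - X/4 + g/6)² (m(g, X) = ((-4 - X/4 + g/6) - 1)² = (-5 - X/4 + g/6)²)
(11*23)*m(3, C(3, -2)) = (11*23)*((60 - 2*3 + 3*(-2))²/144) = 253*((60 - 6 - 6)²/144) = 253*((1/144)*48²) = 253*((1/144)*2304) = 253*16 = 4048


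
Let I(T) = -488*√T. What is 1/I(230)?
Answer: -√230/112240 ≈ -0.00013512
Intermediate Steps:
1/I(230) = 1/(-488*√230) = -√230/112240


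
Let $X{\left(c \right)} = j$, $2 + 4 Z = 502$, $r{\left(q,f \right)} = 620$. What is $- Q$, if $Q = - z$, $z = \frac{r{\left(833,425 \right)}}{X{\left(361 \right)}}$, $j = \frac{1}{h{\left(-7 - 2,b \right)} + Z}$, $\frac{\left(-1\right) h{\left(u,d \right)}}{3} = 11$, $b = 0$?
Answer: $57040$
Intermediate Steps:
$h{\left(u,d \right)} = -33$ ($h{\left(u,d \right)} = \left(-3\right) 11 = -33$)
$Z = 125$ ($Z = - \frac{1}{2} + \frac{1}{4} \cdot 502 = - \frac{1}{2} + \frac{251}{2} = 125$)
$j = \frac{1}{92}$ ($j = \frac{1}{-33 + 125} = \frac{1}{92} \approx 0.01087$)
$X{\left(c \right)} = \frac{1}{92}$
$z = 57040$ ($z = 620 \frac{1}{\frac{1}{92}} = 620 \cdot 92 = 57040$)
$Q = -57040$ ($Q = \left(-1\right) 57040 = -57040$)
$- Q = \left(-1\right) \left(-57040\right) = 57040$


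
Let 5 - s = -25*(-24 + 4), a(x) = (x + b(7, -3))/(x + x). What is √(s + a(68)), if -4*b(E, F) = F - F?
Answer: I*√1978/2 ≈ 22.237*I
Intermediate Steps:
b(E, F) = 0 (b(E, F) = -(F - F)/4 = -¼*0 = 0)
a(x) = ½ (a(x) = (x + 0)/(x + x) = x/((2*x)) = x*(1/(2*x)) = ½)
s = -495 (s = 5 - (-25)*(-24 + 4) = 5 - (-25)*(-20) = 5 - 1*500 = 5 - 500 = -495)
√(s + a(68)) = √(-495 + ½) = √(-989/2) = I*√1978/2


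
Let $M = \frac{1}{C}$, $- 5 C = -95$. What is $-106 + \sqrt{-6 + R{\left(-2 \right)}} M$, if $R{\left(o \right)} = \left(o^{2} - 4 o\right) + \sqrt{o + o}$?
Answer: $-106 + \frac{\sqrt{6 + 2 i}}{19} \approx -105.87 + 0.021202 i$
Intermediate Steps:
$C = 19$ ($C = \left(- \frac{1}{5}\right) \left(-95\right) = 19$)
$R{\left(o \right)} = o^{2} - 4 o + \sqrt{2} \sqrt{o}$ ($R{\left(o \right)} = \left(o^{2} - 4 o\right) + \sqrt{2 o} = \left(o^{2} - 4 o\right) + \sqrt{2} \sqrt{o} = o^{2} - 4 o + \sqrt{2} \sqrt{o}$)
$M = \frac{1}{19} \approx 0.052632$
$-106 + \sqrt{-6 + R{\left(-2 \right)}} M = -106 + \sqrt{-6 + \left(\left(-2\right)^{2} - -8 + \sqrt{2} \sqrt{-2}\right)} \frac{1}{19} = -106 + \sqrt{-6 + \left(4 + 8 + \sqrt{2} i \sqrt{2}\right)} \frac{1}{19} = -106 + \sqrt{-6 + \left(4 + 8 + 2 i\right)} \frac{1}{19} = -106 + \sqrt{-6 + \left(12 + 2 i\right)} \frac{1}{19} = -106 + \sqrt{6 + 2 i} \frac{1}{19} = -106 + \frac{\sqrt{6 + 2 i}}{19}$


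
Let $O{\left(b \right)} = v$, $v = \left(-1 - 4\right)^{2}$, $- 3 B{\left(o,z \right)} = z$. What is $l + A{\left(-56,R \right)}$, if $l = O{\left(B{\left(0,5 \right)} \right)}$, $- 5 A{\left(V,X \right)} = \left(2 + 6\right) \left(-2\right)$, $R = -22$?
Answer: $\frac{141}{5} \approx 28.2$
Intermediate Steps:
$B{\left(o,z \right)} = - \frac{z}{3}$
$A{\left(V,X \right)} = \frac{16}{5}$ ($A{\left(V,X \right)} = - \frac{\left(2 + 6\right) \left(-2\right)}{5} = - \frac{8 \left(-2\right)}{5} = \left(- \frac{1}{5}\right) \left(-16\right) = \frac{16}{5}$)
$v = 25$ ($v = \left(-5\right)^{2} = 25$)
$O{\left(b \right)} = 25$
$l = 25$
$l + A{\left(-56,R \right)} = 25 + \frac{16}{5} = \frac{141}{5}$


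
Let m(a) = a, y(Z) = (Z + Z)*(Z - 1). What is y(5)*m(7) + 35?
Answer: 315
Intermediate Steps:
y(Z) = 2*Z*(-1 + Z) (y(Z) = (2*Z)*(-1 + Z) = 2*Z*(-1 + Z))
y(5)*m(7) + 35 = (2*5*(-1 + 5))*7 + 35 = (2*5*4)*7 + 35 = 40*7 + 35 = 280 + 35 = 315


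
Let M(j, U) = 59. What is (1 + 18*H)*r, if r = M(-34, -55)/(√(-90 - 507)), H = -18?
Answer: 19057*I*√597/597 ≈ 779.95*I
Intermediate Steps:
r = -59*I*√597/597 (r = 59/(√(-90 - 507)) = 59/(√(-597)) = 59/((I*√597)) = 59*(-I*√597/597) = -59*I*√597/597 ≈ -2.4147*I)
(1 + 18*H)*r = (1 + 18*(-18))*(-59*I*√597/597) = (1 - 324)*(-59*I*√597/597) = -(-19057)*I*√597/597 = 19057*I*√597/597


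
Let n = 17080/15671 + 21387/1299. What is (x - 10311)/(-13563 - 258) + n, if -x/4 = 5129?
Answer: 1855455278440/93782989803 ≈ 19.785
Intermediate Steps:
x = -20516 (x = -4*5129 = -20516)
n = 119114199/6785543 (n = 17080*(1/15671) + 21387*(1/1299) = 17080/15671 + 7129/433 = 119114199/6785543 ≈ 17.554)
(x - 10311)/(-13563 - 258) + n = (-20516 - 10311)/(-13563 - 258) + 119114199/6785543 = -30827/(-13821) + 119114199/6785543 = -30827*(-1/13821) + 119114199/6785543 = 30827/13821 + 119114199/6785543 = 1855455278440/93782989803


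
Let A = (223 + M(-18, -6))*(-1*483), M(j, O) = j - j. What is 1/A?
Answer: -1/107709 ≈ -9.2843e-6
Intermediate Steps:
M(j, O) = 0
A = -107709 (A = (223 + 0)*(-1*483) = 223*(-483) = -107709)
1/A = 1/(-107709) = -1/107709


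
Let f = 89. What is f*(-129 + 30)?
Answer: -8811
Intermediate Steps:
f*(-129 + 30) = 89*(-129 + 30) = 89*(-99) = -8811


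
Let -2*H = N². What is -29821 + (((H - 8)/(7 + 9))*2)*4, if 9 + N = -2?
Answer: -119421/4 ≈ -29855.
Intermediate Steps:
N = -11 (N = -9 - 2 = -11)
H = -121/2 (H = -½*(-11)² = -½*121 = -121/2 ≈ -60.500)
-29821 + (((H - 8)/(7 + 9))*2)*4 = -29821 + (((-121/2 - 8)/(7 + 9))*2)*4 = -29821 + (-137/2/16*2)*4 = -29821 + (-137/2*1/16*2)*4 = -29821 - 137/32*2*4 = -29821 - 137/16*4 = -29821 - 137/4 = -119421/4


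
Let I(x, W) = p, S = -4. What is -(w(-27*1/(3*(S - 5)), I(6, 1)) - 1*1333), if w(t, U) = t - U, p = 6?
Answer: 1338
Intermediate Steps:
I(x, W) = 6
-(w(-27*1/(3*(S - 5)), I(6, 1)) - 1*1333) = -((-27*1/(3*(-4 - 5)) - 1*6) - 1*1333) = -((-27/(3*(-9)) - 6) - 1333) = -((-27/(-27) - 6) - 1333) = -((-27*(-1/27) - 6) - 1333) = -((1 - 6) - 1333) = -(-5 - 1333) = -1*(-1338) = 1338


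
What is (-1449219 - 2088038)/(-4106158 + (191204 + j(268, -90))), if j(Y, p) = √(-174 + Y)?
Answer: 6924099220589/7663432411011 + 3537257*√94/15326864822022 ≈ 0.90353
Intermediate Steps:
(-1449219 - 2088038)/(-4106158 + (191204 + j(268, -90))) = (-1449219 - 2088038)/(-4106158 + (191204 + √(-174 + 268))) = -3537257/(-4106158 + (191204 + √94)) = -3537257/(-3914954 + √94)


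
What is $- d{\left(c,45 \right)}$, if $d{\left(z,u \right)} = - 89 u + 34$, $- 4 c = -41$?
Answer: $3971$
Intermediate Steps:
$c = \frac{41}{4}$ ($c = \left(- \frac{1}{4}\right) \left(-41\right) = \frac{41}{4} \approx 10.25$)
$d{\left(z,u \right)} = 34 - 89 u$
$- d{\left(c,45 \right)} = - (34 - 4005) = \left(-1\right) \left(-3971\right) = 3971$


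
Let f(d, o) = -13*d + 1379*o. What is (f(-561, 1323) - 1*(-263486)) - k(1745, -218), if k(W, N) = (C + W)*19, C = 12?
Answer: 2061813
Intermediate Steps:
k(W, N) = 228 + 19*W (k(W, N) = (12 + W)*19 = 228 + 19*W)
(f(-561, 1323) - 1*(-263486)) - k(1745, -218) = ((-13*(-561) + 1379*1323) - 1*(-263486)) - (228 + 19*1745) = ((7293 + 1824417) + 263486) - (228 + 33155) = (1831710 + 263486) - 1*33383 = 2095196 - 33383 = 2061813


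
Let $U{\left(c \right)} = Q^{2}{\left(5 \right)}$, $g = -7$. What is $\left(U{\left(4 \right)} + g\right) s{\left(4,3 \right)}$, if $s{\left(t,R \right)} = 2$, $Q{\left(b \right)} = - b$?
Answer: $36$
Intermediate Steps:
$U{\left(c \right)} = 25$ ($U{\left(c \right)} = \left(\left(-1\right) 5\right)^{2} = \left(-5\right)^{2} = 25$)
$\left(U{\left(4 \right)} + g\right) s{\left(4,3 \right)} = \left(25 - 7\right) 2 = 18 \cdot 2 = 36$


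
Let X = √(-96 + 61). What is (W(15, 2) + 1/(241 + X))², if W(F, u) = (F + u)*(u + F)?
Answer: 35*(-138519979*I + 1150220*√35)/(2*(-29023*I + 241*√35)) ≈ 83523.0 - 0.05884*I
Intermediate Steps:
W(F, u) = (F + u)² (W(F, u) = (F + u)*(F + u) = (F + u)²)
X = I*√35 (X = √(-35) = I*√35 ≈ 5.9161*I)
(W(15, 2) + 1/(241 + X))² = ((15 + 2)² + 1/(241 + I*√35))² = (17² + 1/(241 + I*√35))² = (289 + 1/(241 + I*√35))²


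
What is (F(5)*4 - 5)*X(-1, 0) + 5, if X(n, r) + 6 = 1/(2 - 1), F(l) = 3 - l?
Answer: 70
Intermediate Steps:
X(n, r) = -5 (X(n, r) = -6 + 1/(2 - 1) = -6 + 1/1 = -6 + 1 = -5)
(F(5)*4 - 5)*X(-1, 0) + 5 = ((3 - 1*5)*4 - 5)*(-5) + 5 = ((3 - 5)*4 - 5)*(-5) + 5 = (-2*4 - 5)*(-5) + 5 = (-8 - 5)*(-5) + 5 = -13*(-5) + 5 = 65 + 5 = 70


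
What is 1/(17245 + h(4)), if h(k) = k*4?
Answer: 1/17261 ≈ 5.7934e-5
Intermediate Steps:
h(k) = 4*k
1/(17245 + h(4)) = 1/(17245 + 4*4) = 1/(17245 + 16) = 1/17261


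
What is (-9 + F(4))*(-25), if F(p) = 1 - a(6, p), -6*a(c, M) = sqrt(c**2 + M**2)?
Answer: 200 - 25*sqrt(13)/3 ≈ 169.95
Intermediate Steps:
a(c, M) = -sqrt(M**2 + c**2)/6 (a(c, M) = -sqrt(c**2 + M**2)/6 = -sqrt(M**2 + c**2)/6)
F(p) = 1 + sqrt(36 + p**2)/6 (F(p) = 1 - (-1)*sqrt(p**2 + 6**2)/6 = 1 - (-1)*sqrt(p**2 + 36)/6 = 1 - (-1)*sqrt(36 + p**2)/6 = 1 + sqrt(36 + p**2)/6)
(-9 + F(4))*(-25) = (-9 + (1 + sqrt(36 + 4**2)/6))*(-25) = (-9 + (1 + sqrt(36 + 16)/6))*(-25) = (-9 + (1 + sqrt(52)/6))*(-25) = (-9 + (1 + (2*sqrt(13))/6))*(-25) = (-9 + (1 + sqrt(13)/3))*(-25) = (-8 + sqrt(13)/3)*(-25) = 200 - 25*sqrt(13)/3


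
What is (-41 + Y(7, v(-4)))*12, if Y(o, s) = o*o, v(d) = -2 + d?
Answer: 96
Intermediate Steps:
Y(o, s) = o**2
(-41 + Y(7, v(-4)))*12 = (-41 + 7**2)*12 = (-41 + 49)*12 = 8*12 = 96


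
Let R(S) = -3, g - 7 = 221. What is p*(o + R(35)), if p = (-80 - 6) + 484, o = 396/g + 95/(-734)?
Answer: -3864779/6973 ≈ -554.25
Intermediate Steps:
g = 228 (g = 7 + 221 = 228)
o = 22417/13946 (o = 396/228 + 95/(-734) = 396*(1/228) + 95*(-1/734) = 33/19 - 95/734 = 22417/13946 ≈ 1.6074)
p = 398 (p = -86 + 484 = 398)
p*(o + R(35)) = 398*(22417/13946 - 3) = 398*(-19421/13946) = -3864779/6973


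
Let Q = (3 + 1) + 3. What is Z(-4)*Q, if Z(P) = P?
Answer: -28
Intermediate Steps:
Q = 7 (Q = 4 + 3 = 7)
Z(-4)*Q = -4*7 = -28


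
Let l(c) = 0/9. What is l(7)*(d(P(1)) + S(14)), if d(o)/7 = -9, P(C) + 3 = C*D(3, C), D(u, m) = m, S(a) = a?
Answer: 0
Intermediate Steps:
l(c) = 0 (l(c) = 0*(⅑) = 0)
P(C) = -3 + C² (P(C) = -3 + C*C = -3 + C²)
d(o) = -63 (d(o) = 7*(-9) = -63)
l(7)*(d(P(1)) + S(14)) = 0*(-63 + 14) = 0*(-49) = 0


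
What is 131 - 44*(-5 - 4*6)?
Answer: 1407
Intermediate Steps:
131 - 44*(-5 - 4*6) = 131 - 44*(-5 - 24) = 131 - 44*(-29) = 131 + 1276 = 1407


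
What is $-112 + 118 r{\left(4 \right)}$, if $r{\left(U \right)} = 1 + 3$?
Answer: $360$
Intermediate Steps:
$r{\left(U \right)} = 4$
$-112 + 118 r{\left(4 \right)} = -112 + 118 \cdot 4 = -112 + 472 = 360$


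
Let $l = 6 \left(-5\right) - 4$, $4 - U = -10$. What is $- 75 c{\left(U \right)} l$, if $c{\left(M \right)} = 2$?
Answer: $5100$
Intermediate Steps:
$U = 14$ ($U = 4 - -10 = 4 + 10 = 14$)
$l = -34$ ($l = -30 - 4 = -34$)
$- 75 c{\left(U \right)} l = \left(-75\right) 2 \left(-34\right) = \left(-150\right) \left(-34\right) = 5100$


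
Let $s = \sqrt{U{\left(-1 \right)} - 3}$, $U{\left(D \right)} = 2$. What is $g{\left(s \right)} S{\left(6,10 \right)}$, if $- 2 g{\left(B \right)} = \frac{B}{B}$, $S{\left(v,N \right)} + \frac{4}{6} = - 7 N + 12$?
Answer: $\frac{88}{3} \approx 29.333$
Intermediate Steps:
$S{\left(v,N \right)} = \frac{34}{3} - 7 N$ ($S{\left(v,N \right)} = - \frac{2}{3} - \left(-12 + 7 N\right) = \frac{34}{3} - 7 N$)
$s = i$ ($s = \sqrt{2 - 3} = \sqrt{-1} = i \approx 1.0 i$)
$g{\left(B \right)} = - \frac{1}{2}$ ($g{\left(B \right)} = - \frac{B \frac{1}{B}}{2} = \left(- \frac{1}{2}\right) 1 = - \frac{1}{2}$)
$g{\left(s \right)} S{\left(6,10 \right)} = - \frac{\frac{34}{3} - 70}{2} = \left(- \frac{1}{2}\right) \left(- \frac{176}{3}\right) = \frac{88}{3}$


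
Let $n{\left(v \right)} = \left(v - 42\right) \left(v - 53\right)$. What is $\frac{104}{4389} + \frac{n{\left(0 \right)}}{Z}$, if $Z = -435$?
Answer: $- \frac{3241558}{636405} \approx -5.0935$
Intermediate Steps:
$n{\left(v \right)} = \left(-53 + v\right) \left(-42 + v\right)$ ($n{\left(v \right)} = \left(-42 + v\right) \left(-53 + v\right) = \left(-53 + v\right) \left(-42 + v\right)$)
$\frac{104}{4389} + \frac{n{\left(0 \right)}}{Z} = \frac{104}{4389} + \frac{2226 + 0^{2} - 0}{-435} = 104 \cdot \frac{1}{4389} + \left(2226 + 0 + 0\right) \left(- \frac{1}{435}\right) = \frac{104}{4389} + 2226 \left(- \frac{1}{435}\right) = \frac{104}{4389} - \frac{742}{145} = - \frac{3241558}{636405}$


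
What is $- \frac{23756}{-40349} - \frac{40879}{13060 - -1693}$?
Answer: $- \frac{1298954503}{595268797} \approx -2.1821$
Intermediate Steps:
$- \frac{23756}{-40349} - \frac{40879}{13060 - -1693} = \left(-23756\right) \left(- \frac{1}{40349}\right) - \frac{40879}{13060 + 1693} = \frac{23756}{40349} - \frac{40879}{14753} = - \frac{1298954503}{595268797}$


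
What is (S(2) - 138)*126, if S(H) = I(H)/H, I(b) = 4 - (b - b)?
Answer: -17136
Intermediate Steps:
I(b) = 4 (I(b) = 4 - 1*0 = 4 + 0 = 4)
S(H) = 4/H
(S(2) - 138)*126 = (4/2 - 138)*126 = (4*(½) - 138)*126 = (2 - 138)*126 = -136*126 = -17136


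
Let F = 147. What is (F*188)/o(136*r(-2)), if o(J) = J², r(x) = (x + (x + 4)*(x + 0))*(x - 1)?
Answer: 2303/499392 ≈ 0.0046116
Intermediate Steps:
r(x) = (-1 + x)*(x + x*(4 + x)) (r(x) = (x + (4 + x)*x)*(-1 + x) = (x + x*(4 + x))*(-1 + x) = (-1 + x)*(x + x*(4 + x)))
(F*188)/o(136*r(-2)) = (147*188)/((136*(-2*(-5 + (-2)² + 4*(-2))))²) = 27636/((136*(-2*(-5 + 4 - 8)))²) = 27636/((136*(-2*(-9)))²) = 27636/((136*18)²) = 27636/(2448²) = 27636/5992704 = 27636*(1/5992704) = 2303/499392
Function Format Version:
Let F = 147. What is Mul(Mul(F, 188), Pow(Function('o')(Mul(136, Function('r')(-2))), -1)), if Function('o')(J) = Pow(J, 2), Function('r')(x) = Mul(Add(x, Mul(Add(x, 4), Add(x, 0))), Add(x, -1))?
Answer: Rational(2303, 499392) ≈ 0.0046116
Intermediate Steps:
Function('r')(x) = Mul(Add(-1, x), Add(x, Mul(x, Add(4, x)))) (Function('r')(x) = Mul(Add(x, Mul(Add(4, x), x)), Add(-1, x)) = Mul(Add(x, Mul(x, Add(4, x))), Add(-1, x)) = Mul(Add(-1, x), Add(x, Mul(x, Add(4, x)))))
Mul(Mul(F, 188), Pow(Function('o')(Mul(136, Function('r')(-2))), -1)) = Mul(Mul(147, 188), Pow(Pow(Mul(136, Mul(-2, Add(-5, Pow(-2, 2), Mul(4, -2)))), 2), -1)) = Mul(27636, Pow(Pow(Mul(136, Mul(-2, Add(-5, 4, -8))), 2), -1)) = Mul(27636, Pow(Pow(Mul(136, Mul(-2, -9)), 2), -1)) = Mul(27636, Pow(Pow(Mul(136, 18), 2), -1)) = Mul(27636, Pow(Pow(2448, 2), -1)) = Mul(27636, Pow(5992704, -1)) = Mul(27636, Rational(1, 5992704)) = Rational(2303, 499392)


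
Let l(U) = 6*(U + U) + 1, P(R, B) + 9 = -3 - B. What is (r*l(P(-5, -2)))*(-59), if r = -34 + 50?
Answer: 112336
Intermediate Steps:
P(R, B) = -12 - B (P(R, B) = -9 + (-3 - B) = -12 - B)
r = 16
l(U) = 1 + 12*U (l(U) = 6*(2*U) + 1 = 12*U + 1 = 1 + 12*U)
(r*l(P(-5, -2)))*(-59) = (16*(1 + 12*(-12 - 1*(-2))))*(-59) = (16*(1 + 12*(-12 + 2)))*(-59) = (16*(1 + 12*(-10)))*(-59) = (16*(1 - 120))*(-59) = (16*(-119))*(-59) = -1904*(-59) = 112336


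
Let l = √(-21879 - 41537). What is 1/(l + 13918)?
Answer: 6959/96887070 - I*√15854/96887070 ≈ 7.1826e-5 - 1.2996e-6*I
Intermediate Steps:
l = 2*I*√15854 (l = √(-63416) = 2*I*√15854 ≈ 251.83*I)
1/(l + 13918) = 1/(2*I*√15854 + 13918) = 1/(13918 + 2*I*√15854)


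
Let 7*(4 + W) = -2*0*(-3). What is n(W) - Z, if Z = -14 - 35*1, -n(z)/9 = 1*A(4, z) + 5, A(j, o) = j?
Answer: -32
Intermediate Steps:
W = -4 (W = -4 + (-2*0*(-3))/7 = -4 + (0*(-3))/7 = -4 + (⅐)*0 = -4 + 0 = -4)
n(z) = -81 (n(z) = -9*(1*4 + 5) = -9*(4 + 5) = -9*9 = -81)
Z = -49 (Z = -14 - 35 = -49)
n(W) - Z = -81 - 1*(-49) = -81 + 49 = -32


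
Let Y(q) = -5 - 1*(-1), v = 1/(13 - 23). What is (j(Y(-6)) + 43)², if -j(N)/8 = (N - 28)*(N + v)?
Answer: 25331089/25 ≈ 1.0132e+6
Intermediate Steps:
v = -⅒ (v = 1/(-10) = -⅒ ≈ -0.10000)
Y(q) = -4 (Y(q) = -5 + 1 = -4)
j(N) = -8*(-28 + N)*(-⅒ + N) (j(N) = -8*(N - 28)*(N - ⅒) = -8*(-28 + N)*(-⅒ + N))
(j(Y(-6)) + 43)² = ((-112/5 - 8*(-4)² + (1124/5)*(-4)) + 43)² = ((-112/5 - 8*16 - 4496/5) + 43)² = ((-112/5 - 128 - 4496/5) + 43)² = (-5248/5 + 43)² = (-5033/5)² = 25331089/25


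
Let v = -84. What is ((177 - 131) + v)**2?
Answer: 1444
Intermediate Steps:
((177 - 131) + v)**2 = ((177 - 131) - 84)**2 = (46 - 84)**2 = (-38)**2 = 1444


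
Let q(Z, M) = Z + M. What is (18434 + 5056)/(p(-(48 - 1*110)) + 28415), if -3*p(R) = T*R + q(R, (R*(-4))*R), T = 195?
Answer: 70470/88469 ≈ 0.79655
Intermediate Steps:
q(Z, M) = M + Z
p(R) = -196*R/3 + 4*R²/3 (p(R) = -(195*R + ((R*(-4))*R + R))/3 = -(195*R + ((-4*R)*R + R))/3 = -(195*R + (-4*R² + R))/3 = -(195*R + (R - 4*R²))/3 = -(-4*R² + 196*R)/3 = -196*R/3 + 4*R²/3)
(18434 + 5056)/(p(-(48 - 1*110)) + 28415) = (18434 + 5056)/(4*(-(48 - 1*110))*(-49 - (48 - 1*110))/3 + 28415) = 23490/(4*(-(48 - 110))*(-49 - (48 - 110))/3 + 28415) = 23490/(4*(-1*(-62))*(-49 - 1*(-62))/3 + 28415) = 23490/((4/3)*62*(-49 + 62) + 28415) = 23490/((4/3)*62*13 + 28415) = 23490/(3224/3 + 28415) = 23490/(88469/3) = 23490*(3/88469) = 70470/88469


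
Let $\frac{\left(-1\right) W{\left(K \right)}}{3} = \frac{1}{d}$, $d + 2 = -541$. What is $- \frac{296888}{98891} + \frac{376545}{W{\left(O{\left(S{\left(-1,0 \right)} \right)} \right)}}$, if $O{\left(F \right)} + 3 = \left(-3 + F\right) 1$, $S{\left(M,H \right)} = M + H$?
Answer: $\frac{6739880701807}{98891} \approx 6.8155 \cdot 10^{7}$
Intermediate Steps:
$S{\left(M,H \right)} = H + M$
$O{\left(F \right)} = -6 + F$ ($O{\left(F \right)} = -3 + \left(-3 + F\right) 1 = -3 + \left(-3 + F\right) = -6 + F$)
$d = -543$ ($d = -2 - 541 = -543$)
$W{\left(K \right)} = \frac{1}{181}$ ($W{\left(K \right)} = - \frac{3}{-543} = \left(-3\right) \left(- \frac{1}{543}\right) = \frac{1}{181}$)
$- \frac{296888}{98891} + \frac{376545}{W{\left(O{\left(S{\left(-1,0 \right)} \right)} \right)}} = - \frac{296888}{98891} + 376545 \frac{1}{\frac{1}{181}} = \left(-296888\right) \frac{1}{98891} + 376545 \cdot 181 = - \frac{296888}{98891} + 68154645 = \frac{6739880701807}{98891}$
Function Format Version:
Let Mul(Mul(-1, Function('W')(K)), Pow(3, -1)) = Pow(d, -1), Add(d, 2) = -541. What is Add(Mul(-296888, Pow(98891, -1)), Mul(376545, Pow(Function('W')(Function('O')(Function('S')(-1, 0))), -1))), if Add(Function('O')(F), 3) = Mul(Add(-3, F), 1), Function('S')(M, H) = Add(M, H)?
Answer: Rational(6739880701807, 98891) ≈ 6.8155e+7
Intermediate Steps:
Function('S')(M, H) = Add(H, M)
Function('O')(F) = Add(-6, F) (Function('O')(F) = Add(-3, Mul(Add(-3, F), 1)) = Add(-3, Add(-3, F)) = Add(-6, F))
d = -543 (d = Add(-2, -541) = -543)
Function('W')(K) = Rational(1, 181) (Function('W')(K) = Mul(-3, Pow(-543, -1)) = Mul(-3, Rational(-1, 543)) = Rational(1, 181))
Add(Mul(-296888, Pow(98891, -1)), Mul(376545, Pow(Function('W')(Function('O')(Function('S')(-1, 0))), -1))) = Add(Mul(-296888, Pow(98891, -1)), Mul(376545, Pow(Rational(1, 181), -1))) = Add(Mul(-296888, Rational(1, 98891)), Mul(376545, 181)) = Add(Rational(-296888, 98891), 68154645) = Rational(6739880701807, 98891)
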